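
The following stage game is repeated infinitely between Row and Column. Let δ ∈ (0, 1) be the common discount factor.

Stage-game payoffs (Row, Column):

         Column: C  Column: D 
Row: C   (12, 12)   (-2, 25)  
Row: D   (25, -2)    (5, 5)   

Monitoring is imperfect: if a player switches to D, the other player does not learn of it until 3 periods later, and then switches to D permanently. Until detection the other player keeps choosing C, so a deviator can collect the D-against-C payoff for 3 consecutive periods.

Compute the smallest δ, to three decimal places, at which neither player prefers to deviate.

0.866

The best deviation is to choose D for all 3 undetected periods, earning 25 each, then 5 forever once detected.
Deviation value: 25(1−δ^3)/(1−δ) + 5δ^3/(1−δ); cooperation value: 12/(1−δ).
IC: 12 ≥ 25(1−δ^3) + 5δ^3 = 25 − 20δ^3.
So δ^3 ≥ 13/20, giving δ ≥ (13/20)^(1/3) ≈ 0.866.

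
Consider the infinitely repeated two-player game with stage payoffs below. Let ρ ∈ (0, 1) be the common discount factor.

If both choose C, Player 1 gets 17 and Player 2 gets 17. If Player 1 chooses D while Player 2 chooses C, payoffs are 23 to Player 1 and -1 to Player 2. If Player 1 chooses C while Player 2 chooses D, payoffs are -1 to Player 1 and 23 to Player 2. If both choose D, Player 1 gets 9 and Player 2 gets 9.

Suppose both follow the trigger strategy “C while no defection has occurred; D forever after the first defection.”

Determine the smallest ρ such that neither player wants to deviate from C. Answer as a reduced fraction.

Cooperation forever yields 17 each period: 17/(1−ρ).
Deviating yields 23 once, then 9 forever: 23 + 9ρ/(1−ρ).
No profitable deviation requires 17/(1−ρ) ≥ 23 + 9ρ/(1−ρ).
Multiplying by (1−ρ): 17 ≥ 23(1−ρ) + 9ρ = 23 − 14ρ.
So 14ρ ≥ 6, i.e. ρ ≥ 6/14 = 3/7.

3/7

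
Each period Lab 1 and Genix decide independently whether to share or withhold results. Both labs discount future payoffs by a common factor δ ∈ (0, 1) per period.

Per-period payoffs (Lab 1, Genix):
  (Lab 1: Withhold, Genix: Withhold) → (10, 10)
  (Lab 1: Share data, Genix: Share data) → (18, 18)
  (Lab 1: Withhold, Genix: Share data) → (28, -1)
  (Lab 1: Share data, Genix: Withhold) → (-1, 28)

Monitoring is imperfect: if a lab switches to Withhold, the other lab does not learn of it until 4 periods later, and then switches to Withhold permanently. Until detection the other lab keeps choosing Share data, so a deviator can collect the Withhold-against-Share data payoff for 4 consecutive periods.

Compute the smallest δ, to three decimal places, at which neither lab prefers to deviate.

A deviator earns 28 for 4 periods, then 10 forever; cooperating earns 18 forever. Multiplying the IC by (1−δ):
18 ≥ 28(1−δ^4) + 10δ^4, so 18·δ^4 ≥ 10 and δ^4 ≥ 5/9.
δ ≥ (5/9)^(1/4) ≈ 0.863.

0.863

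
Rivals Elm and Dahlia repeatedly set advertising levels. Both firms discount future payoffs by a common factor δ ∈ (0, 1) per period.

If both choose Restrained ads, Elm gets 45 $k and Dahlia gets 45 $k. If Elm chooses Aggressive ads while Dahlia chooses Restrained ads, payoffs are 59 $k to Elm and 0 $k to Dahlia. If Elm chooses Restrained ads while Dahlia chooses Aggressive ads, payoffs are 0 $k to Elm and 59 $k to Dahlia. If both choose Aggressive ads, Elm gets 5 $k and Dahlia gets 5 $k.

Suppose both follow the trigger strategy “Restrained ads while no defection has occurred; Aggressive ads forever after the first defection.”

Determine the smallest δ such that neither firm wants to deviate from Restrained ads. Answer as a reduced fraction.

7/27

One-period gain from deviating is 59 − 45 = 14. The loss is 45 − 5 = 40 in every subsequent period, with present value 40·δ/(1−δ).
Deviation is unprofitable when 40·δ/(1−δ) ≥ 14, i.e. δ/(1−δ) ≥ 7/20.
Equivalently δ ≥ 14/(14+40) = 7/27.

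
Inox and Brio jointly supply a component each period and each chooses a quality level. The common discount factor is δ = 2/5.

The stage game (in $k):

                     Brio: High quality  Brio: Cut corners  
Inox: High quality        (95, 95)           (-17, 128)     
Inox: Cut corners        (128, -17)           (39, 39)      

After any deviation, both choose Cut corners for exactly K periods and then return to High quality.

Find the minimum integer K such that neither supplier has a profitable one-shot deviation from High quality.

Need Σ_{k=1}^{K} δ^k ≥ (128−95)/(95−39) = 0.5893 at δ = 2/5.
At K = 2 the sum is 0.5600 < 0.5893; at K = 3 it is 0.6240 ≥ 0.5893.
So the minimum punishment length is K = 3.

3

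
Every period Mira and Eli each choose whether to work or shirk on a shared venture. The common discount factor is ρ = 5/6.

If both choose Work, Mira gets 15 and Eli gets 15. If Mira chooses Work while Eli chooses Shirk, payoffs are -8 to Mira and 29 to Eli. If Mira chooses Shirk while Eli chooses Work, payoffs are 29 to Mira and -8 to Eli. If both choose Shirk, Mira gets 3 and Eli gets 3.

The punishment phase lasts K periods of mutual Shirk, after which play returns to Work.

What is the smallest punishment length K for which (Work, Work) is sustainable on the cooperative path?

No profitable deviation requires (15−3)(ρ+…+ρ^K) ≥ 29−15, i.e. ρ+…+ρ^K ≥ 7/6 ≈ 1.1667.
With ρ = 5/6, the partial sums are K=1: 0.8333, K=2: 1.5278.
K = 2 is the first length at which the sum reaches 1.1667.

2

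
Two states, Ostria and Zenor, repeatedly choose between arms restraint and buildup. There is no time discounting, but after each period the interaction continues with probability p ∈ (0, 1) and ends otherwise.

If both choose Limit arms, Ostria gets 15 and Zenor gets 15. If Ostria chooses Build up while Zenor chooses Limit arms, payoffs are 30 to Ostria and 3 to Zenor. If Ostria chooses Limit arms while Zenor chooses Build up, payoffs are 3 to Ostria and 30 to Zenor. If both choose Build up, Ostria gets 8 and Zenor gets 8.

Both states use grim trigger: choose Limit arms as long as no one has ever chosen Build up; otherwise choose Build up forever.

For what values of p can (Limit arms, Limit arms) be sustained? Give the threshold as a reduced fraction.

15/22

Expected cooperation value is 15 + p·15 + p²·15 + … = 15/(1−p); deviation gives 30 + p·8/(1−p).
15 ≥ 30(1−p) + 8p ⇒ 22p ≥ 15 ⇒ p ≥ 15/22.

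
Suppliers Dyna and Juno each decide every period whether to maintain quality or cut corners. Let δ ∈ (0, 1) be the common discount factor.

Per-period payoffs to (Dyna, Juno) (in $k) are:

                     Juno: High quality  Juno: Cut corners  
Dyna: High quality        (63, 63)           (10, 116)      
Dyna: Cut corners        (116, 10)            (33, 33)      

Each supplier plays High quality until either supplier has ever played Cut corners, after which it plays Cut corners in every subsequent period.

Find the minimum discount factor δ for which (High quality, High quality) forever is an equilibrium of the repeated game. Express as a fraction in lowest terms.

63/(1−δ) ≥ 116 + 33δ/(1−δ)
63 ≥ 116 − 83δ
δ ≥ 53/83.

53/83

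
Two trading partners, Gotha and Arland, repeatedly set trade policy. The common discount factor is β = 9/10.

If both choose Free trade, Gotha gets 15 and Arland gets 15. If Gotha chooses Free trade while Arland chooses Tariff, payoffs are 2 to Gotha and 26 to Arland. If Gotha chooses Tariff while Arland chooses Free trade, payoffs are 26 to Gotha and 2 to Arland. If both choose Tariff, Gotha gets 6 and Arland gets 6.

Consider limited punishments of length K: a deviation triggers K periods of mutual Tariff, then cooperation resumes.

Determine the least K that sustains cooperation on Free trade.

No profitable deviation requires (15−6)(β+…+β^K) ≥ 26−15, i.e. β+…+β^K ≥ 11/9 ≈ 1.2222.
With β = 9/10, the partial sums are K=1: 0.9000, K=2: 1.7100.
K = 2 is the first length at which the sum reaches 1.2222.

2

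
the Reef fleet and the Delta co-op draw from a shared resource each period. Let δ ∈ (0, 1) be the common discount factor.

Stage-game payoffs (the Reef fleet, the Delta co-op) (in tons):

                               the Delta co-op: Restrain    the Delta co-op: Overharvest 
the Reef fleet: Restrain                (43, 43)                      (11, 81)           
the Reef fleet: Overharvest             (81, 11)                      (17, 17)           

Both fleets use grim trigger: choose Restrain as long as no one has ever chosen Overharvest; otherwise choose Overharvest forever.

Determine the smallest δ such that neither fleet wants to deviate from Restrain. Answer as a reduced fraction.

Under grim trigger the critical discount factor is (T−C)/(T−P) with T = 81, C = 43, P = 17.
δ* = (81−43)/(81−17) = 38/64 = 19/32.

19/32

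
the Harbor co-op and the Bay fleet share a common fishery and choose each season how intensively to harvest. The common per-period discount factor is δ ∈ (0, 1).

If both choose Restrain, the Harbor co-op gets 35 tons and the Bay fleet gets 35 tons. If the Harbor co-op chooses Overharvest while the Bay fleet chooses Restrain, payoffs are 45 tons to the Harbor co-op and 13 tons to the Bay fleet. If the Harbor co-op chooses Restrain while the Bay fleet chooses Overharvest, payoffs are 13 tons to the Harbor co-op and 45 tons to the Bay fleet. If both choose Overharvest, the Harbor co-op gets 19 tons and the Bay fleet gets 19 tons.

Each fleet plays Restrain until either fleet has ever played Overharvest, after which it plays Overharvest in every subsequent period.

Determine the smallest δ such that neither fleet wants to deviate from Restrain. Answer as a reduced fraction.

Cooperation forever yields 35 each period: 35/(1−δ).
Deviating yields 45 once, then 19 forever: 45 + 19δ/(1−δ).
No profitable deviation requires 35/(1−δ) ≥ 45 + 19δ/(1−δ).
Multiplying by (1−δ): 35 ≥ 45(1−δ) + 19δ = 45 − 26δ.
So 26δ ≥ 10, i.e. δ ≥ 10/26 = 5/13.

5/13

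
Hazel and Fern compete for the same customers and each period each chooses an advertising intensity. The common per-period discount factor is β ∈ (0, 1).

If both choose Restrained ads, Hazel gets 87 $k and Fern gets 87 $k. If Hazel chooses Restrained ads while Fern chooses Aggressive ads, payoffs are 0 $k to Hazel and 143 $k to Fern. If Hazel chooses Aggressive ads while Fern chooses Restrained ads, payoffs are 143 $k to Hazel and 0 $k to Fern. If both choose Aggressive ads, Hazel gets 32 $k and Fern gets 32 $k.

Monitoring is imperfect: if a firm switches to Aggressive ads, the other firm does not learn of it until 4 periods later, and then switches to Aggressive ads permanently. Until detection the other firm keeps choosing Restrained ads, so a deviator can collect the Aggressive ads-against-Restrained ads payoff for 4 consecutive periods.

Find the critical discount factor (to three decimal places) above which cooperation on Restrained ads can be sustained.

A deviator earns 143 for 4 periods, then 32 forever; cooperating earns 87 forever. Multiplying the IC by (1−β):
87 ≥ 143(1−β^4) + 32β^4, so 111·β^4 ≥ 56 and β^4 ≥ 56/111.
β ≥ (56/111)^(1/4) ≈ 0.843.

0.843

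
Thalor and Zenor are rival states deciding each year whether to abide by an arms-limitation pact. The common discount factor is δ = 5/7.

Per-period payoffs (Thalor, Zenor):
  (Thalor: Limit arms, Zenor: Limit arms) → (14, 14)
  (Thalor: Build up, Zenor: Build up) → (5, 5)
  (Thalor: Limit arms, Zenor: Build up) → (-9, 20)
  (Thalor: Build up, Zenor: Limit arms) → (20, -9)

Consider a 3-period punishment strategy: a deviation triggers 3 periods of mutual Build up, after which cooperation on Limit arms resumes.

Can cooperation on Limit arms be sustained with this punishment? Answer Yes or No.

Yes

Comparing payoff streams over the 4 periods until play realigns: cooperate → 14(1+δ+…+δ^3); deviate → 20 + 5(δ+…+δ^3).
Cooperation is sustained iff (14−5)(δ+…+δ^3) ≥ 20−14.
δ+…+δ^3 = 5/7·(1−(5/7)^3)/(1−5/7) = 1.5889, and (20−14)/(14−5) = 0.6667.
1.5889 ≥ 0.6667, so cooperation is sustainable.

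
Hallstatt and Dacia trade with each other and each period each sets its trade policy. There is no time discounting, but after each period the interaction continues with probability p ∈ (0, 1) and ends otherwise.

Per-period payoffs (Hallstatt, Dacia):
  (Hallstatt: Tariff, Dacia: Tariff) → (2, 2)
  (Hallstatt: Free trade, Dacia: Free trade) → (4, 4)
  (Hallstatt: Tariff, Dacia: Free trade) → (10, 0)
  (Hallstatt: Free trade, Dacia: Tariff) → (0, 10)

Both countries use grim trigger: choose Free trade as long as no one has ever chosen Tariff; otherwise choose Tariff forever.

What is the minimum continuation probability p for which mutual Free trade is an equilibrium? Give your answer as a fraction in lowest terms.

3/4

With no time discounting, the continuation probability p plays the role of the discount factor.
Grim-trigger IC: 4/(1−p) ≥ 10 + 2p/(1−p) ⇒ p ≥ (10−4)/(10−2) = 3/4.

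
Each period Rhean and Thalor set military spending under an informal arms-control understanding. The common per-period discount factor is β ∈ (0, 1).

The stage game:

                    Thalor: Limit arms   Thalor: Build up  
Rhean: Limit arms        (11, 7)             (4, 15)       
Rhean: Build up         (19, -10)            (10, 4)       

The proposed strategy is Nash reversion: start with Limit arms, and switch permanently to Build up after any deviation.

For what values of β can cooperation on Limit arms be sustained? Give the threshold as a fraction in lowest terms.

8/9

Rhean: cooperation gives 11 each period; deviation gives 19 once then 10 forever.
  11/(1−β) ≥ 19 + 10β/(1−β) ⇒ β ≥ 8/9.
Thalor: cooperation gives 7 each period; deviation gives 15 once then 4 forever.
  β ≥ 8/11.
Both must hold, so the binding constraint is Rhean's: β ≥ 8/9.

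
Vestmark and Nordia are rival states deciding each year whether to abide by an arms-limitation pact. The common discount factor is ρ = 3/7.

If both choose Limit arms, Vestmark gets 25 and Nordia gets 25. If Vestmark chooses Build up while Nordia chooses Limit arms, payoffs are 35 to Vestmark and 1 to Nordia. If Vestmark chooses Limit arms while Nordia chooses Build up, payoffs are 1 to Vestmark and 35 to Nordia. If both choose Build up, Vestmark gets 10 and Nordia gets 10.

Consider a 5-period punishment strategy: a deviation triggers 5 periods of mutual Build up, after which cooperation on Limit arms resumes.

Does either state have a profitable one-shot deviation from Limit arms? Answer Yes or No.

A one-shot deviation gives 35 now, then 10 for 5 periods, then back to 25.
Gain from deviating: (35−25) today; loss: (25−10) in each of the next 5 periods.
No-deviation condition: (25−10)(ρ+…+ρ^5) ≥ 35−25, i.e. ρ+…+ρ^5 ≥ 2/3.
At ρ = 3/7: ρ+…+ρ^5 = 0.7392 ≥ 0.6667.
So cooperation is sustainable.

No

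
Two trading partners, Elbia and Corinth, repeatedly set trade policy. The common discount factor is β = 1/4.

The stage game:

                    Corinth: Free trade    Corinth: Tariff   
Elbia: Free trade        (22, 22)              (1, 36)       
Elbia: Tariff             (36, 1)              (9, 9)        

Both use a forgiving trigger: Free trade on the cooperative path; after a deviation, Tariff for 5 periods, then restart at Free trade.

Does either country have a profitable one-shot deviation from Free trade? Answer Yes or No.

Yes

Comparing payoff streams over the 6 periods until play realigns: cooperate → 22(1+β+…+β^5); deviate → 36 + 9(β+…+β^5).
Cooperation is sustained iff (22−9)(β+…+β^5) ≥ 36−22.
β+…+β^5 = 1/4·(1−(1/4)^5)/(1−1/4) = 0.3330, and (36−22)/(22−9) = 1.0769.
0.3330 < 1.0769, so cooperation is not sustainable.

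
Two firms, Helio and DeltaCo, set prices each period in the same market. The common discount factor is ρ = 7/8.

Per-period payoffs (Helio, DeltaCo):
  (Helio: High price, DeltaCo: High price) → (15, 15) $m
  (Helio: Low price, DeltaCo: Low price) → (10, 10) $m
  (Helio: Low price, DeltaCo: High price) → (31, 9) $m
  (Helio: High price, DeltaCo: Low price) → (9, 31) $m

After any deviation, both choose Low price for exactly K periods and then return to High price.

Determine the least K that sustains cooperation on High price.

5

No profitable deviation requires (15−10)(ρ+…+ρ^K) ≥ 31−15, i.e. ρ+…+ρ^K ≥ 16/5 ≈ 3.2000.
With ρ = 7/8, the partial sums are K=1: 0.8750, K=2: 1.6406, K=3: 2.3105, K=4: 2.8967, K=5: 3.4096.
K = 5 is the first length at which the sum reaches 3.2000.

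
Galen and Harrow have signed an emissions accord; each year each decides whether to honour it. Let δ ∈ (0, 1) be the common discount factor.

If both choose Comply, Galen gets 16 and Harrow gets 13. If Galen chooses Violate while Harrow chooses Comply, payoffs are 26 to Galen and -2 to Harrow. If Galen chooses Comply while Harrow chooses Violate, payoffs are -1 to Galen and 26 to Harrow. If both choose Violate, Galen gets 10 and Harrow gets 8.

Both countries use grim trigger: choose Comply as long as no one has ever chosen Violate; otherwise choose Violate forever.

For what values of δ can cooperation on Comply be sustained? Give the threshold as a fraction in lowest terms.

For Galen: deviation gain 26−16 = 10, per-period punishment loss 16−10 = 6. IC gives δ ≥ 10/16 = 5/8.
For Harrow: gain 13, loss 5 per period, so δ ≥ 13/18.
The tighter constraint is Harrow's, so cooperation needs δ ≥ 13/18.

13/18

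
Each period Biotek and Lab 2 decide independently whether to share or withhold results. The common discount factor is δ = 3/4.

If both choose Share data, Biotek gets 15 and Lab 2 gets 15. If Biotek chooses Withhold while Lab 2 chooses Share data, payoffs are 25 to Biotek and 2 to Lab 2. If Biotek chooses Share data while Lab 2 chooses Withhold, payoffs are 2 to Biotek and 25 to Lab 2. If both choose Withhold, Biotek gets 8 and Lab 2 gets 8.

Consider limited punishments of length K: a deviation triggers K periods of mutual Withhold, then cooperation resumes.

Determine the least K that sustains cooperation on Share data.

3

IC: δ(1−δ^K)/(1−δ) ≥ (25−15)/(15−8) = 10/7.
With δ = 3/4: need 1 − δ^K ≥ 10/7·(1−3/4)/(3/4), i.e. δ^K ≤ 0.5238.
Since (3/4)^2 = 0.5625 and (3/4)^3 = 0.4219, the smallest such K is 3.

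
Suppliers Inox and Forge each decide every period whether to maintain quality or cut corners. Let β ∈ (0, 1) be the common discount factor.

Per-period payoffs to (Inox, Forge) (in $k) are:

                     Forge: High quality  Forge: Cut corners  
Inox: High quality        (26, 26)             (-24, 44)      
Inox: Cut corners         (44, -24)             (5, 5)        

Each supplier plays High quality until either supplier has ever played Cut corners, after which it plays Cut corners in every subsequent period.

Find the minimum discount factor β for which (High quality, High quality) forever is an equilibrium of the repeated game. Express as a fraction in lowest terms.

Cooperation forever yields 26 each period: 26/(1−β).
Deviating yields 44 once, then 5 forever: 44 + 5β/(1−β).
No profitable deviation requires 26/(1−β) ≥ 44 + 5β/(1−β).
Multiplying by (1−β): 26 ≥ 44(1−β) + 5β = 44 − 39β.
So 39β ≥ 18, i.e. β ≥ 18/39 = 6/13.

6/13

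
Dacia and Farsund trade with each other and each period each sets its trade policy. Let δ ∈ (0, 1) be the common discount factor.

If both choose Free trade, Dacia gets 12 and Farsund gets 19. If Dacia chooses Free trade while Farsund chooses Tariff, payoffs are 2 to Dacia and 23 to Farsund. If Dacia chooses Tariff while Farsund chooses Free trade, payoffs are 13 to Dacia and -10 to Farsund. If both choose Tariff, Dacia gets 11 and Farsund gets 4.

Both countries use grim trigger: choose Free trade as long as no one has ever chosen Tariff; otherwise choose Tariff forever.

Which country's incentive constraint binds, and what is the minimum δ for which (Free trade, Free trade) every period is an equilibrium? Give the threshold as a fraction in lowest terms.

For Dacia: deviation gain 13−12 = 1, per-period punishment loss 12−11 = 1. IC gives δ ≥ 1/2.
For Farsund: gain 4, loss 15 per period, so δ ≥ 4/19.
The tighter constraint is Dacia's, so cooperation needs δ ≥ 1/2.

Dacia; δ ≥ 1/2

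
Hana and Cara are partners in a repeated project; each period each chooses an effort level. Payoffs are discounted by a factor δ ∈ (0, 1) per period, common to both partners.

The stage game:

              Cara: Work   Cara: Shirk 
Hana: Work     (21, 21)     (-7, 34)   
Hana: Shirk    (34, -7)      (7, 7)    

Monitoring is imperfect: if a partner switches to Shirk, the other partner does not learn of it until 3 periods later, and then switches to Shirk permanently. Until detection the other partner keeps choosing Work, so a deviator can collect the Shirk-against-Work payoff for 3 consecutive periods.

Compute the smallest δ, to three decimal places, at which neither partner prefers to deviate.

0.784

The best deviation is to choose Shirk for all 3 undetected periods, earning 34 each, then 7 forever once detected.
Deviation value: 34(1−δ^3)/(1−δ) + 7δ^3/(1−δ); cooperation value: 21/(1−δ).
IC: 21 ≥ 34(1−δ^3) + 7δ^3 = 34 − 27δ^3.
So δ^3 ≥ 13/27, giving δ ≥ (13/27)^(1/3) ≈ 0.784.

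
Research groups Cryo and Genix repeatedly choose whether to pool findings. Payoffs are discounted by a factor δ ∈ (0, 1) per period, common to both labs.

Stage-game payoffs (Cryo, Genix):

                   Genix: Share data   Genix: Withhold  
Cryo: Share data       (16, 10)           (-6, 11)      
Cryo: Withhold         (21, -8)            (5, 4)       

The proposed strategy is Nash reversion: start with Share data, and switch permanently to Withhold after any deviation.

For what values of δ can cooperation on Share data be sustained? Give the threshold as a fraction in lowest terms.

5/16

Cryo: cooperation gives 16 each period; deviation gives 21 once then 5 forever.
  16/(1−δ) ≥ 21 + 5δ/(1−δ) ⇒ δ ≥ 5/16.
Genix: cooperation gives 10 each period; deviation gives 11 once then 4 forever.
  δ ≥ 1/7.
Both must hold, so the binding constraint is Cryo's: δ ≥ 5/16.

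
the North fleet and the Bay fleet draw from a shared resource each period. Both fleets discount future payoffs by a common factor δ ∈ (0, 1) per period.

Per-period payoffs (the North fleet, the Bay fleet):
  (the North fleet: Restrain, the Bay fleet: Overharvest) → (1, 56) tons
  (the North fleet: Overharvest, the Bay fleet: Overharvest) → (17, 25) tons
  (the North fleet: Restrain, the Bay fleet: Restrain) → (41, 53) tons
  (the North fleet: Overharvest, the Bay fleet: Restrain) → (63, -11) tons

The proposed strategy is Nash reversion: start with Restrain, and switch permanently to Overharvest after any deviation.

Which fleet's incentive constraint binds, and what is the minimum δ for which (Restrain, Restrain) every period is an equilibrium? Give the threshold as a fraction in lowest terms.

the North fleet's threshold: (63−41)/(63−17) = 11/23.
the Bay fleet's threshold: (56−53)/(56−25) = 3/31.
11/23 > 3/31, so the North fleet binds and δ* = 11/23.

the North fleet; δ ≥ 11/23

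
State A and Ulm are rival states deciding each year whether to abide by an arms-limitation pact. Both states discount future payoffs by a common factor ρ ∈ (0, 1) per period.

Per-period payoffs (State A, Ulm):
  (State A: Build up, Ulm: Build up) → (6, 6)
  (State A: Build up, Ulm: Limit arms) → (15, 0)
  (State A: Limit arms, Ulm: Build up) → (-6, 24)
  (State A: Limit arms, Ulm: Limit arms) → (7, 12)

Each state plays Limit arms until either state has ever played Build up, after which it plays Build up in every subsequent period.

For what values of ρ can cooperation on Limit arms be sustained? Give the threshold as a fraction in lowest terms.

For State A: deviation gain 15−7 = 8, per-period punishment loss 7−6 = 1. IC gives ρ ≥ 8/9.
For Ulm: gain 12, loss 6 per period, so ρ ≥ 12/18 = 2/3.
The tighter constraint is State A's, so cooperation needs ρ ≥ 8/9.

8/9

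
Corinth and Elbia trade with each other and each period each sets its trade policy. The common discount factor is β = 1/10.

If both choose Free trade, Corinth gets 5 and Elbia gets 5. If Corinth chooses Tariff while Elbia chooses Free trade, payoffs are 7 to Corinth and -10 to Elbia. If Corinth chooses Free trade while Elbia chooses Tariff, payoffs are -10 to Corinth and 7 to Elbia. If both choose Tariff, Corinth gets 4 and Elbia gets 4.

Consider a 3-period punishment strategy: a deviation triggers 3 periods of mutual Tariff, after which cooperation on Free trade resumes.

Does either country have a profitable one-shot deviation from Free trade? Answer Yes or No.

Yes

A one-shot deviation gives 7 now, then 4 for 3 periods, then back to 5.
Gain from deviating: (7−5) today; loss: (5−4) in each of the next 3 periods.
No-deviation condition: (5−4)(β+…+β^3) ≥ 7−5, i.e. β+…+β^3 ≥ 2.
At β = 1/10: β+…+β^3 = 0.1110 < 2.0000.
So cooperation is not sustainable.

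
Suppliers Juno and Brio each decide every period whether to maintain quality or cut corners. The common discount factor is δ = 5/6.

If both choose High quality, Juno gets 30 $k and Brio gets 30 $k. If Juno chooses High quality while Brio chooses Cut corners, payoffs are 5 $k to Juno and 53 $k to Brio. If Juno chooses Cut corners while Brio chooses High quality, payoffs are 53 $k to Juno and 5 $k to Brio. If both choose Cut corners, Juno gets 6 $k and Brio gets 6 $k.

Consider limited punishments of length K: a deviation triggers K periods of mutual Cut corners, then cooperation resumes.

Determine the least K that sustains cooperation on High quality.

IC: δ(1−δ^K)/(1−δ) ≥ (53−30)/(30−6) = 23/24.
With δ = 5/6: need 1 − δ^K ≥ 23/24·(1−5/6)/(5/6), i.e. δ^K ≤ 0.8083.
Since (5/6)^1 = 0.8333 and (5/6)^2 = 0.6944, the smallest such K is 2.

2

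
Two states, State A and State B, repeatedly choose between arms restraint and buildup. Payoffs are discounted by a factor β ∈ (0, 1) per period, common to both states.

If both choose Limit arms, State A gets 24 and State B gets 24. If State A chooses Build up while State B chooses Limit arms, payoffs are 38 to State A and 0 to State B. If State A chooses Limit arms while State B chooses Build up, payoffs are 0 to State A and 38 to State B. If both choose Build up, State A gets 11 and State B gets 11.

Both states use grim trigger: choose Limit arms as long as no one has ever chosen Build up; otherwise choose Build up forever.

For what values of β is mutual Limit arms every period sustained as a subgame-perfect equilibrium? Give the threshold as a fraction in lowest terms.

14/27

24/(1−β) ≥ 38 + 11β/(1−β)
24 ≥ 38 − 27β
β ≥ 14/27.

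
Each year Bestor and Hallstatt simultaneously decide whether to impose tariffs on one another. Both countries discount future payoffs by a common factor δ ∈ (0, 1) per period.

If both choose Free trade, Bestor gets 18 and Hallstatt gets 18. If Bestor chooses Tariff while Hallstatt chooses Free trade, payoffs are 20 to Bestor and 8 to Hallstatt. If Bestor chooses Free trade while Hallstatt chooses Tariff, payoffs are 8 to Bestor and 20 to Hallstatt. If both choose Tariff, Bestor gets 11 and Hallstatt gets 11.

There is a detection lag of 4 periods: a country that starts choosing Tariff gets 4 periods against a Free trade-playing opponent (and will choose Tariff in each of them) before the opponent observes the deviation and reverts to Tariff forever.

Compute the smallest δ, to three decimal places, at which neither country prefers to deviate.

0.687

The best deviation is to choose Tariff for all 4 undetected periods, earning 20 each, then 11 forever once detected.
Deviation value: 20(1−δ^4)/(1−δ) + 11δ^4/(1−δ); cooperation value: 18/(1−δ).
IC: 18 ≥ 20(1−δ^4) + 11δ^4 = 20 − 9δ^4.
So δ^4 ≥ 2/9, giving δ ≥ (2/9)^(1/4) ≈ 0.687.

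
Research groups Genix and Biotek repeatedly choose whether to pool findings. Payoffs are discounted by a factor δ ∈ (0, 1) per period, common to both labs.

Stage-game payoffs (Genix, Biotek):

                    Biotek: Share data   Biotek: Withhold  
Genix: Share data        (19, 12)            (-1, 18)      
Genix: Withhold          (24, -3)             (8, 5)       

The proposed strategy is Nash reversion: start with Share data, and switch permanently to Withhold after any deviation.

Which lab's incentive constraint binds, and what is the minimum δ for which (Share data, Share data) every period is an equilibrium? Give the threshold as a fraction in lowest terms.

Biotek; δ ≥ 6/13

Genix: cooperation gives 19 each period; deviation gives 24 once then 8 forever.
  19/(1−δ) ≥ 24 + 8δ/(1−δ) ⇒ δ ≥ 5/16.
Biotek: cooperation gives 12 each period; deviation gives 18 once then 5 forever.
  δ ≥ 6/13.
Both must hold, so the binding constraint is Biotek's: δ ≥ 6/13.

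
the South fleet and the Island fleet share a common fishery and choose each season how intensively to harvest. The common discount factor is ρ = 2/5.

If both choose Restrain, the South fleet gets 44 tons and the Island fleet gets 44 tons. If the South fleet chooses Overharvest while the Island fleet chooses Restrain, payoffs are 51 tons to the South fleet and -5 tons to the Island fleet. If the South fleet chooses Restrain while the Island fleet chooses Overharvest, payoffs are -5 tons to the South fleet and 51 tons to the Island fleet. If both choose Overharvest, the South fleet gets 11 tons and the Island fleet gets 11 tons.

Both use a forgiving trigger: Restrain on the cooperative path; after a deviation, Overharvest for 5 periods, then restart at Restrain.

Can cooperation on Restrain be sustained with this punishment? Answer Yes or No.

A one-shot deviation gives 51 now, then 11 for 5 periods, then back to 44.
Gain from deviating: (51−44) today; loss: (44−11) in each of the next 5 periods.
No-deviation condition: (44−11)(ρ+…+ρ^5) ≥ 51−44, i.e. ρ+…+ρ^5 ≥ 7/33.
At ρ = 2/5: ρ+…+ρ^5 = 0.6598 ≥ 0.2121.
So cooperation is sustainable.

Yes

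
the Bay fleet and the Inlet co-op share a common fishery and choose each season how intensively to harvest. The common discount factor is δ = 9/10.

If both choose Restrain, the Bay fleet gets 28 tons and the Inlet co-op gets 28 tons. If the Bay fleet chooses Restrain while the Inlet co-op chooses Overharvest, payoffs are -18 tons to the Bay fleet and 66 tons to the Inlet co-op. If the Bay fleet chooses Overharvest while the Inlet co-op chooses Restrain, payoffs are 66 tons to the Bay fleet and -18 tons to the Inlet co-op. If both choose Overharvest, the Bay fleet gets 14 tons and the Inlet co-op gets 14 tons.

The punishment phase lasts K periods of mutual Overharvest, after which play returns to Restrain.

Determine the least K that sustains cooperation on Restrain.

IC: δ(1−δ^K)/(1−δ) ≥ (66−28)/(28−14) = 19/7.
With δ = 9/10: need 1 − δ^K ≥ 19/7·(1−9/10)/(9/10), i.e. δ^K ≤ 0.6984.
Since (9/10)^3 = 0.7290 and (9/10)^4 = 0.6561, the smallest such K is 4.

4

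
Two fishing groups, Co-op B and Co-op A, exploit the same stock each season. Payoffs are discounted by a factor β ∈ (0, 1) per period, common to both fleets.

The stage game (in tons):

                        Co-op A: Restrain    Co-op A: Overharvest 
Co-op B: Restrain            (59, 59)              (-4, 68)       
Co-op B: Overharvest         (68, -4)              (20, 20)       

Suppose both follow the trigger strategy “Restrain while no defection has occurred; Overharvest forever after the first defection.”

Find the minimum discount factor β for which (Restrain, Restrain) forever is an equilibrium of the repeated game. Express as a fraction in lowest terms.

3/16

Under grim trigger the critical discount factor is (T−C)/(T−P) with T = 68, C = 59, P = 20.
β* = (68−59)/(68−20) = 9/48 = 3/16.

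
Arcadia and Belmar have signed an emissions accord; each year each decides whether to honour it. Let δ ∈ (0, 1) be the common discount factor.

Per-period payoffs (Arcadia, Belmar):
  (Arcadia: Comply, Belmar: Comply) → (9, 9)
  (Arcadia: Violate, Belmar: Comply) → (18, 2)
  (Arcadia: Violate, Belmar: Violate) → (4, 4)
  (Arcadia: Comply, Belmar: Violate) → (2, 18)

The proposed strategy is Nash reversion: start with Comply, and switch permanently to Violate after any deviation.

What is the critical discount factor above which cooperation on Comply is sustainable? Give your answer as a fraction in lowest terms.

Cooperation forever yields 9 each period: 9/(1−δ).
Deviating yields 18 once, then 4 forever: 18 + 4δ/(1−δ).
No profitable deviation requires 9/(1−δ) ≥ 18 + 4δ/(1−δ).
Multiplying by (1−δ): 9 ≥ 18(1−δ) + 4δ = 18 − 14δ.
So 14δ ≥ 9, i.e. δ ≥ 9/14.

9/14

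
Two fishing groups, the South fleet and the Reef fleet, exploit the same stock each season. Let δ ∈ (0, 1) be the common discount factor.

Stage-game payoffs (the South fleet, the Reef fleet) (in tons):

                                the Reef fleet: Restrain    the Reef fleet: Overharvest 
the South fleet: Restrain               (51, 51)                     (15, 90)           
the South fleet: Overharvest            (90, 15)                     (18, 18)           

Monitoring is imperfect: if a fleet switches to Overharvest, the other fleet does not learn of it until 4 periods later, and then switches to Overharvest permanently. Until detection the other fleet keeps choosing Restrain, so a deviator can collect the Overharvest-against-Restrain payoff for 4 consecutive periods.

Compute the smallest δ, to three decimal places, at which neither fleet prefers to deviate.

A deviator earns 90 for 4 periods, then 18 forever; cooperating earns 51 forever. Multiplying the IC by (1−δ):
51 ≥ 90(1−δ^4) + 18δ^4, so 72·δ^4 ≥ 39 and δ^4 ≥ 13/24.
δ ≥ (13/24)^(1/4) ≈ 0.858.

0.858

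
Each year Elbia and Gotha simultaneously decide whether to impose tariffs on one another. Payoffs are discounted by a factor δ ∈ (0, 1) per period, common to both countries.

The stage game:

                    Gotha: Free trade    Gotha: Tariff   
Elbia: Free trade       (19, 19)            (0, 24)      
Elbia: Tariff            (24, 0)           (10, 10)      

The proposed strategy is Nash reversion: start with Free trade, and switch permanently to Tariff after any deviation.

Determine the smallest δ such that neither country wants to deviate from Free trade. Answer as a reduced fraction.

One-period gain from deviating is 24 − 19 = 5. The loss is 19 − 10 = 9 in every subsequent period, with present value 9·δ/(1−δ).
Deviation is unprofitable when 9·δ/(1−δ) ≥ 5, i.e. δ/(1−δ) ≥ 5/9.
Equivalently δ ≥ 5/(5+9) = 5/14.

5/14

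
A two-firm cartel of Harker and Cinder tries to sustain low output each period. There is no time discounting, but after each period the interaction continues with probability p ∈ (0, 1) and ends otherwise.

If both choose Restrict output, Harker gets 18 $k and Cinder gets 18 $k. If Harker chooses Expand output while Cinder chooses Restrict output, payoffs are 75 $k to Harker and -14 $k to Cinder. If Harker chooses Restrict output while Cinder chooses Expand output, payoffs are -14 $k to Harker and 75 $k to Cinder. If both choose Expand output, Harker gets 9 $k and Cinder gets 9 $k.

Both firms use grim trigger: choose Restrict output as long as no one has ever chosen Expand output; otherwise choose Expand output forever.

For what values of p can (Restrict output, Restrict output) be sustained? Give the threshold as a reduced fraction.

Expected cooperation value is 18 + p·18 + p²·18 + … = 18/(1−p); deviation gives 75 + p·9/(1−p).
18 ≥ 75(1−p) + 9p ⇒ 66p ≥ 57 ⇒ p ≥ 57/66 = 19/22.

19/22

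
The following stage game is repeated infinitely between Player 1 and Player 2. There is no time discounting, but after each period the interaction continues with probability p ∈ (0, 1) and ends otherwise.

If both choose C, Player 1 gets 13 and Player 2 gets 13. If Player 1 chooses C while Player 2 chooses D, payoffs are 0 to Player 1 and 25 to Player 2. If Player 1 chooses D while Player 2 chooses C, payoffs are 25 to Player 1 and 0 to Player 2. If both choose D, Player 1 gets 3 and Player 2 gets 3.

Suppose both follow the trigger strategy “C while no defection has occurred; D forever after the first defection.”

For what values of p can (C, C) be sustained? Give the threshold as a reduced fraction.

6/11

Expected cooperation value is 13 + p·13 + p²·13 + … = 13/(1−p); deviation gives 25 + p·3/(1−p).
13 ≥ 25(1−p) + 3p ⇒ 22p ≥ 12 ⇒ p ≥ 12/22 = 6/11.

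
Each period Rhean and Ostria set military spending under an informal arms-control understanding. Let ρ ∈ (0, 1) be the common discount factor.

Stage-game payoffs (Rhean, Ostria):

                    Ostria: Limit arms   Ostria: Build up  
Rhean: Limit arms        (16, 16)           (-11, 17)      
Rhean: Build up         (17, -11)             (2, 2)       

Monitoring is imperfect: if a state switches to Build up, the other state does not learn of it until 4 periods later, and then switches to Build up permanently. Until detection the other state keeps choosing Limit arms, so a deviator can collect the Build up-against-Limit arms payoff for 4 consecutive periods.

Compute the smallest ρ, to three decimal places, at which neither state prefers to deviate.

0.508

The best deviation is to choose Build up for all 4 undetected periods, earning 17 each, then 2 forever once detected.
Deviation value: 17(1−ρ^4)/(1−ρ) + 2ρ^4/(1−ρ); cooperation value: 16/(1−ρ).
IC: 16 ≥ 17(1−ρ^4) + 2ρ^4 = 17 − 15ρ^4.
So ρ^4 ≥ 1/15, giving ρ ≥ (1/15)^(1/4) ≈ 0.508.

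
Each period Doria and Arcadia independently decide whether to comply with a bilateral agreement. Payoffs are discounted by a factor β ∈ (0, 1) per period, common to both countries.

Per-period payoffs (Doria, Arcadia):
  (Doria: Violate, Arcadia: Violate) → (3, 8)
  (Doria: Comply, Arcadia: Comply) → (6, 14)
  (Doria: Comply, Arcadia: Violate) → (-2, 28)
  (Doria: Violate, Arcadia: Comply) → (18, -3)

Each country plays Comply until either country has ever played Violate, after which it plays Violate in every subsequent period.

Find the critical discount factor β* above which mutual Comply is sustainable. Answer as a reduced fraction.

4/5

Doria's threshold: (18−6)/(18−3) = 4/5.
Arcadia's threshold: (28−14)/(28−8) = 7/10.
4/5 > 7/10, so Doria binds and β* = 4/5.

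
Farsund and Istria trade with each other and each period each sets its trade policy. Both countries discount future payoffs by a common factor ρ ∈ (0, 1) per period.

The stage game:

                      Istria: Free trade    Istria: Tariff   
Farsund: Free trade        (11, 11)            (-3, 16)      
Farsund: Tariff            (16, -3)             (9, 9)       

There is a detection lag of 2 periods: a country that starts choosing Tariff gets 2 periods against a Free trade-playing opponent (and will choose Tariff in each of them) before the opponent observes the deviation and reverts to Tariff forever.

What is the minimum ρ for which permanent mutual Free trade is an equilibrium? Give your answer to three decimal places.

A deviator earns 16 for 2 periods, then 9 forever; cooperating earns 11 forever. Multiplying the IC by (1−ρ):
11 ≥ 16(1−ρ^2) + 9ρ^2, so 7·ρ^2 ≥ 5 and ρ^2 ≥ 5/7.
ρ ≥ (5/7)^(1/2) ≈ 0.845.

0.845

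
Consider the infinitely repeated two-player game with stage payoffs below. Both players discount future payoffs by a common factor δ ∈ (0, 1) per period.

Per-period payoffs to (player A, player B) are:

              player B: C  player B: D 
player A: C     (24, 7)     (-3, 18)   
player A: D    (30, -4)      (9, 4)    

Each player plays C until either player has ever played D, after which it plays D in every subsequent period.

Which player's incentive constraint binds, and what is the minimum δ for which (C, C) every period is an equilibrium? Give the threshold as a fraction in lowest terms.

player B; δ ≥ 11/14

For player A: deviation gain 30−24 = 6, per-period punishment loss 24−9 = 15. IC gives δ ≥ 6/21 = 2/7.
For player B: gain 11, loss 3 per period, so δ ≥ 11/14.
The tighter constraint is player B's, so cooperation needs δ ≥ 11/14.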